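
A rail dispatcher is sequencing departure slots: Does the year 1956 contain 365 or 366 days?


Year: 1956
Check leap year rules:
Divisible by 4? Yes
Divisible by 100? No
1956 is a leap year
Days: 366

366


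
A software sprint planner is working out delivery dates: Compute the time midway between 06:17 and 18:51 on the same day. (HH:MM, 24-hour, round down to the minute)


Start time: 06:17 = 377 minutes from midnight
End time: 18:51 = 1131 minutes from midnight
Sum: 377 + 1131 = 1508
Midpoint: 1508 / 2 = 754 minutes
Convert: 754 / 60 = 12 hours, 34 minutes
Result: 12:34

12:34


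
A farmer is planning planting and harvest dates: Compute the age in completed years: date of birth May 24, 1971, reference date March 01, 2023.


Birth: 1971-05-24
Reference: 2023-03-01
Year difference: 2023 - 1971 = 52
Has birthday (05-24) occurred by 03-01? No
Birthday not yet reached this year -> subtract 1
Age in full years: 51

51


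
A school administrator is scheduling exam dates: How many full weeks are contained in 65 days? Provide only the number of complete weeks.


Total days: 65
Days per week: 7
Division: 65 / 7 = 9 remainder 2
Complete weeks: 9
Remaining days: 2

9


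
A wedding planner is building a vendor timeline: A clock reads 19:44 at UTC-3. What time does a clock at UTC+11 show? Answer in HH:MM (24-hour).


Local time: 19:44 at UTC-3 (offset -3h)
Target zone: UTC+11 (offset 11h)
Difference: 11 - (-3) = 14 hours
Calculation: 19 + (14) = 33
Wraparound: (33) mod 24 = 9
Result: 09:44

09:44


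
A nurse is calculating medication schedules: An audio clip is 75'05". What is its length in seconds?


Minutes: 75
Seconds: 5
Convert minutes to seconds: 75 x 60 = 4500
Add remaining seconds: 4500 + 5 = 4505

4505


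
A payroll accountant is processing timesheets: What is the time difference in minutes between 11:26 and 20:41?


Start time: 11:26 = 686 minutes from midnight
End time: 20:41 = 1241 minutes from midnight
Difference: 1241 - 686 = 555 minutes
That is 9 hours and 15 minutes

555


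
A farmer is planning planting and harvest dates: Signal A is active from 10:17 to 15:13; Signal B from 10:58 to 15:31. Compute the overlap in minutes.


Interval A: [617, 913] minutes from midnight
Interval B: [658, 931] minutes from midnight
Overlap start = max(617, 658) = 658
Overlap end = min(913, 931) = 913
Overlap = 913 - 658 = 255 minutes

255


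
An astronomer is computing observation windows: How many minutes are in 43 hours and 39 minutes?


Hours: 43
Minutes: 39
Convert hours to minutes: 43 x 60 = 2580
Add remaining minutes: 2580 + 39 = 2619

2619


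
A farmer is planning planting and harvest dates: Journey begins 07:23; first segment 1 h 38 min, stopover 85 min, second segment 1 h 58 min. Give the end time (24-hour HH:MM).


Depart: 07:23
Leg 1: +98 min -> 09:01
Layover: +85 min -> 10:26
Leg 2: +118 min -> 12:24
Total travel: 301 minutes = 5h 1m
Arrival: 12:24

12:24


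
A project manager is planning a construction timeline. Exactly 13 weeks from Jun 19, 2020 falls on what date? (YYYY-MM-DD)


Start: 2020-06-19
Weeks to add: 13
Convert to days: 13 x 7 = 91 days
Add 91 days to 2020-06-19
Result: 2020-09-18

2020-09-18


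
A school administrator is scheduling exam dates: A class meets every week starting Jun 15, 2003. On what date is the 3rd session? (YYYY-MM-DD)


First occurrence: 2003-06-15 (occurrence 1)
Each occurrence is 7 days after the previous.
Occurrence 3 is 2 weeks after the first.
2 weeks = 14 days
2003-06-15 + 14 days = 2003-06-29

2003-06-29


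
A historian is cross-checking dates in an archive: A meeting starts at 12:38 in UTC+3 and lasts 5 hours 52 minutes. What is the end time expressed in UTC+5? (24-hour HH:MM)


Start: 12:38 in UTC+3
Step 1 - add duration:
  minutes: 38 + 52 = 90 (carry 1h)
  hours: 12 + 5 + 1 = 18
  end in UTC+3: 18:30
Step 2 - convert UTC+3 -> UTC+5:
  offset difference: 5 - (3) = 2 hours
  18 + (2) = 20 -> mod 24 = 20
Result: 20:30 in UTC+5

20:30


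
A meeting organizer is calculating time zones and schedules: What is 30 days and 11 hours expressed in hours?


Days: 30
Extra hours: 11
Hours per day: 24
Days to hours: 30 x 24 = 720
Total: 720 + 11 = 731

731


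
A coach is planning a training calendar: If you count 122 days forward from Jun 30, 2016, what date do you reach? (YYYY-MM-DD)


Start: 2016-06-30
Adding 122 days
Days remaining in June: 0
After June: 122 days still to add
July 2016: 31 days, 91 remaining
August 2016: 31 days, 60 remaining
September 2016: 30 days, 30 remaining
October 2016 has 31 days, need 30
Result: 2016-10-30

2016-10-30


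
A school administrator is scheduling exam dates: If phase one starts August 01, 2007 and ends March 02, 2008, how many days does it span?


Start date: 2007-08-01
End date: 2008-03-02
Aug 2007: +31 days
Sep 2007: +30 days
Oct 2007: +31 days
... (5 more months)
Total: 214 days

214


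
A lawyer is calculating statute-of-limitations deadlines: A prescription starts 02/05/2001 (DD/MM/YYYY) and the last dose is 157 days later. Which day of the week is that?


Start: 2001-05-02 (Wednesday)
Step 1 - find target date: add 157 days
  2001-05-02 + 157 days = 2001-10-06
Step 2 - day of week:
  157 mod 7 = 3
  Wednesday + 3 days -> Saturday
Result: Saturday (2001-10-06)

Saturday


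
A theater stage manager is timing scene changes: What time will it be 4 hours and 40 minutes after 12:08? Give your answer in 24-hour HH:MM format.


Start time: 12:08
Adding: 4 hours 40 minutes
Minutes: 8 + 40 = 48
Hours: 12 + 4 + 0 = 16
Result: 16:48

16:48


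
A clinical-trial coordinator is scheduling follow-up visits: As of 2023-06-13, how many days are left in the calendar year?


Start: June 13, 2023
End: December 31, 2023
Days left in June: 17
July: 31
August: 31
September: 30
October: 31
... plus remaining months
Sum of remaining months: 184
Total: 17 + 184 = 201

201


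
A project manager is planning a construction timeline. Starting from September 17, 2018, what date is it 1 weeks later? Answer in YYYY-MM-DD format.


Start: 2018-09-17
Weeks to add: 1
Convert to days: 1 x 7 = 7 days
Add 7 days to 2018-09-17
Result: 2018-09-24

2018-09-24


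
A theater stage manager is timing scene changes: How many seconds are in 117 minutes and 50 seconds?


Minutes: 117
Seconds: 50
Convert minutes to seconds: 117 x 60 = 7020
Add remaining seconds: 7020 + 50 = 7070

7070


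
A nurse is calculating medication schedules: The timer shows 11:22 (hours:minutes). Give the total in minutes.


Hours: 11
Minutes: 22
Convert hours to minutes: 11 x 60 = 660
Add remaining minutes: 660 + 22 = 682

682


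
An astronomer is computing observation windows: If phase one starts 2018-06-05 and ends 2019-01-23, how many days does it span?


Start date: 2018-06-05
End date: 2019-01-23
Jun 2018: +26 days
Jul 2018: +31 days
Aug 2018: +31 days
... (5 more months)
Total: 232 days

232


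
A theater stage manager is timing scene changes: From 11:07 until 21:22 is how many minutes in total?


Start time: 11:07 = 667 minutes from midnight
End time: 21:22 = 1282 minutes from midnight
Difference: 1282 - 667 = 615 minutes
That is 10 hours and 15 minutes

615


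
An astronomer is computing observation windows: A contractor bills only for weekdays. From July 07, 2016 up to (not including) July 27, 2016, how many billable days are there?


Start: 2016-07-07 (Thursday)
End (exclusive): 2016-07-27 (Wednesday)
Total calendar days: 20
Full weeks: 20 // 7 = 2 -> 10 weekdays
Remaining 6 days starting on Thursday:
  Thu(w), Fri(w), Sat(-), Sun(-), Mon(w), Tue(w) -> 4 weekdays
Total business days: 10 + 4 = 14

14


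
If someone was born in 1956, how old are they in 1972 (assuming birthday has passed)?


Birth year: 1956
Current year: 1972
Age = current year - birth year
Age = 1972 - 1956 = 16

16


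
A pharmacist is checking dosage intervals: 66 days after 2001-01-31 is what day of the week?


Start: 2001-01-31 (Wednesday)
Step 1 - find target date: add 66 days
  2001-01-31 + 66 days = 2001-04-07
Step 2 - day of week:
  66 mod 7 = 3
  Wednesday + 3 days -> Saturday
Result: Saturday (2001-04-07)

Saturday


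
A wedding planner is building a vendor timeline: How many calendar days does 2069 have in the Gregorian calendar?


Year: 2069
Check leap year rules:
Divisible by 4? No
2069 is not a leap year
Days: 365

365


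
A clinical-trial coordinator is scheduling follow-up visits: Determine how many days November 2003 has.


Month: November
Year: 2003
November is a 30-day month
Total: 30 days

30


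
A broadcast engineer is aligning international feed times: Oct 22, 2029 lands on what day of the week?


Date: 2029-10-22
January 1, 2029 is a Monday
Day of year: 295
Offset from Jan 1: 294 days
294 mod 7 = 0
Result: Monday

Monday


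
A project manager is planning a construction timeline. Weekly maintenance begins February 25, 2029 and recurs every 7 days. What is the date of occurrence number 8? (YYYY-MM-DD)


First occurrence: 2029-02-25 (occurrence 1)
Each occurrence is 7 days after the previous.
Occurrence 8 is 7 weeks after the first.
7 weeks = 49 days
2029-02-25 + 49 days = 2029-04-15

2029-04-15


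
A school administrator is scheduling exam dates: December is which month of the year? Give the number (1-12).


Calendar month order:
11. November
12. December <--
December is month number 12

12


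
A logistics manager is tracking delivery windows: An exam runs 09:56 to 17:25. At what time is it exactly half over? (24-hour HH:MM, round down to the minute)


Start time: 09:56 = 596 minutes from midnight
End time: 17:25 = 1045 minutes from midnight
Sum: 596 + 1045 = 1641
Midpoint: 1641 / 2 = 820 minutes
Convert: 820 / 60 = 13 hours, 40 minutes
Result: 13:40

13:40


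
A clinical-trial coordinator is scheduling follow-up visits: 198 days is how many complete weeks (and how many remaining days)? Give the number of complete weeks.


Total days: 198
Days per week: 7
Division: 198 / 7 = 28 remainder 2
Complete weeks: 28
Remaining days: 2

28


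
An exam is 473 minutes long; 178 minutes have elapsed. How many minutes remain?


Total budget: 473 minutes
Time used: 178 minutes
Remaining: 473 - 178 = 295 minutes
Percent used: 37.6%
Percent remaining: 62.4%

295


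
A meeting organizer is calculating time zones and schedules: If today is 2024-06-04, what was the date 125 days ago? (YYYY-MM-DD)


Start: 2024-06-04
Subtracting 125 days
Days already passed in June: 4
After going back through June: 121 more days to subtract
May 2024: 31 days, 90 remaining
April 2024: 30 days, 60 remaining
March 2024: 31 days, 29 remaining
February 2024 has 29 days, need 29
Result: 2024-01-31

2024-01-31


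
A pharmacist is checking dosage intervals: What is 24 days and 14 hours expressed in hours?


Days: 24
Extra hours: 14
Hours per day: 24
Days to hours: 24 x 24 = 576
Total: 576 + 14 = 590

590


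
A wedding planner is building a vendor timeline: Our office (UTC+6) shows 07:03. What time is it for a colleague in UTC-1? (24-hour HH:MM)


Local time: 07:03 at UTC+6 (offset 6h)
Target zone: UTC-1 (offset -1h)
Difference: -1 - (6) = -7 hours
Calculation: 7 + (-7) = 0
Result: 00:03

00:03


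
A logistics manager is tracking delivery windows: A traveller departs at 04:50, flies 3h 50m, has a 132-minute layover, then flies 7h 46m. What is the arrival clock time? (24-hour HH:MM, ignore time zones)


Depart: 04:50
Leg 1: +230 min -> 08:40
Layover: +132 min -> 10:52
Leg 2: +466 min -> 18:38
Total travel: 828 minutes = 13h 48m
Arrival: 18:38

18:38


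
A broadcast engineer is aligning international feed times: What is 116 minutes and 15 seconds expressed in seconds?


Minutes: 116
Extra seconds: 15
Seconds per minute: 60
Minutes to seconds: 116 x 60 = 6960
Total: 6960 + 15 = 6975

6975


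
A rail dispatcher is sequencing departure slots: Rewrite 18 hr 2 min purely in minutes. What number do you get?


Hours: 18
Extra minutes: 2
Minutes per hour: 60
Hours to minutes: 18 x 60 = 1080
Total: 1080 + 2 = 1082

1082


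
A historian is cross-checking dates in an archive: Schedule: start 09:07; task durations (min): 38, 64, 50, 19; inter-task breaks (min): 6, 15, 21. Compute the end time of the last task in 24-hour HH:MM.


Start: 09:07 = 547 min from midnight
  after task 1 (38 min): 09:45
  after break (6 min): 09:51
  after task 2 (64 min): 10:55
  after break (15 min): 11:10
  after task 3 (50 min): 12:00
  after break (21 min): 12:21
  after task 4 (19 min): 12:40
Total elapsed: 213 minutes
End time: 12:40

12:40


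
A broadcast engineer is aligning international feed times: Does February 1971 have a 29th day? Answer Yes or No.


Year: 1971
Divisible by 4? 1971 / 4 = 492.75 -> No
Not divisible by 4, so NOT a leap year

No


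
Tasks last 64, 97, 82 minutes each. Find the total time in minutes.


Durations: 64, 97, 82
Running sum: 64
+ 97 = 161
+ 82 = 243
Total duration: 243 minutes
That is 4 hours and 3 minutes

243


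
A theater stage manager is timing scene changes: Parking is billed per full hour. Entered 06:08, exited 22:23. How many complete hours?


Start: 06:08
End: 22:23
Hour difference: 22 - 6 = 16 hours
Minute difference: 23 - 8 = 15 minutes
Total minutes: 975
Complete hours: 975 / 60 = 16 (remainder 15)

16


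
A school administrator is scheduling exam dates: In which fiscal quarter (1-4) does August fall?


Month: August (month 8)
Q1: January-March (months 1-3)
Q2: April-June (months 4-6)
Q3: July-September (months 7-9)
Q4: October-December (months 10-12)
Month 8 falls in Q3

3


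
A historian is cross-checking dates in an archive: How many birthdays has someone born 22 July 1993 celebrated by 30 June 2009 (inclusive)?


Birth: 1993-07-22
Reference: 2009-06-30
Year difference: 2009 - 1993 = 16
Has birthday (07-22) occurred by 06-30? No
Birthday not yet reached this year -> subtract 1
Age in full years: 15

15


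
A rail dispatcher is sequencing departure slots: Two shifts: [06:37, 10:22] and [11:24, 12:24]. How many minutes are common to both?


Interval A: [397, 622] minutes from midnight
Interval B: [684, 744] minutes from midnight
Overlap start = max(397, 684) = 684
Overlap end = min(622, 744) = 622
End <= start, so the intervals do not overlap: 0 minutes

0


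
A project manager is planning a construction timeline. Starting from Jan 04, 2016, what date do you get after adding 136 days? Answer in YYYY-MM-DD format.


Start: 2016-01-04
Adding 136 days
Days remaining in January: 27
After January: 109 days still to add
February 2016: 29 days, 80 remaining
March 2016: 31 days, 49 remaining
April 2016: 30 days, 19 remaining
May 2016 has 31 days, need 19
Result: 2016-05-19

2016-05-19


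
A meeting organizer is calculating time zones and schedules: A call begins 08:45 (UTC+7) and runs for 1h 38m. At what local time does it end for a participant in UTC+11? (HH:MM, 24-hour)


Start: 08:45 in UTC+7
Step 1 - add duration:
  minutes: 45 + 38 = 83 (carry 1h)
  hours: 8 + 1 + 1 = 10
  end in UTC+7: 10:23
Step 2 - convert UTC+7 -> UTC+11:
  offset difference: 11 - (7) = 4 hours
  10 + (4) = 14 -> mod 24 = 14
Result: 14:23 in UTC+11

14:23


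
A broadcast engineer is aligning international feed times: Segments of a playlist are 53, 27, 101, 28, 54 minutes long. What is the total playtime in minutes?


Durations: 53, 27, 101, 28, 54
Running sum: 53
+ 27 = 80
+ 101 = 181
+ 28 = 209
+ 54 = 263
Total duration: 263 minutes
That is 4 hours and 23 minutes

263


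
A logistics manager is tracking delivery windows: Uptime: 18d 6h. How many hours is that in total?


Days: 18
Extra hours: 6
Hours per day: 24
Days to hours: 18 x 24 = 432
Total: 432 + 6 = 438

438


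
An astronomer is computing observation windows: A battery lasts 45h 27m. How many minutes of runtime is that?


Hours: 45
Extra minutes: 27
Minutes per hour: 60
Hours to minutes: 45 x 60 = 2700
Total: 2700 + 27 = 2727

2727


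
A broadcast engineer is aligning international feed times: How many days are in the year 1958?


Year: 1958
Check leap year rules:
Divisible by 4? No
1958 is not a leap year
Days: 365

365


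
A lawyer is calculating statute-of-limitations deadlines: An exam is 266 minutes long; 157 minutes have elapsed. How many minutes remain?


Total budget: 266 minutes
Time used: 157 minutes
Remaining: 266 - 157 = 109 minutes
Percent used: 59.0%
Percent remaining: 41.0%

109


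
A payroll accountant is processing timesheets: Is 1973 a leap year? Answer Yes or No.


Year: 1973
Divisible by 4? 1973 / 4 = 493.25 -> No
Not divisible by 4, so NOT a leap year

No


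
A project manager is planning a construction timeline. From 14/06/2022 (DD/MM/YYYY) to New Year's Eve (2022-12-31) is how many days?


Start: June 14, 2022
End: December 31, 2022
Days left in June: 16
July: 31
August: 31
September: 30
October: 31
... plus remaining months
Sum of remaining months: 184
Total: 16 + 184 = 200

200


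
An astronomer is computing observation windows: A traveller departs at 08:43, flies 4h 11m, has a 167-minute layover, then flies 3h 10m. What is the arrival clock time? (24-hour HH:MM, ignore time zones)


Depart: 08:43
Leg 1: +251 min -> 12:54
Layover: +167 min -> 15:41
Leg 2: +190 min -> 18:51
Total travel: 608 minutes = 10h 8m
Arrival: 18:51

18:51


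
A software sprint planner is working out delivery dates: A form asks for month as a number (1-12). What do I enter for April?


Calendar month order:
3. March
4. April <--
5. May
April is month number 4

4


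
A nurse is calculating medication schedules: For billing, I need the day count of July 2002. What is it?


Month: July
Year: 2002
July is a 31-day month
Total: 31 days

31


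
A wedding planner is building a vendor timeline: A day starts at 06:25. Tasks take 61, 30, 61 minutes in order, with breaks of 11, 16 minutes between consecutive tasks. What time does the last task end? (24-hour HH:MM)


Start: 06:25 = 385 min from midnight
  after task 1 (61 min): 07:26
  after break (11 min): 07:37
  after task 2 (30 min): 08:07
  after break (16 min): 08:23
  after task 3 (61 min): 09:24
Total elapsed: 179 minutes
End time: 09:24

09:24


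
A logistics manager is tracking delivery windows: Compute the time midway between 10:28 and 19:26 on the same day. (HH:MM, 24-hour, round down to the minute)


Start time: 10:28 = 628 minutes from midnight
End time: 19:26 = 1166 minutes from midnight
Sum: 628 + 1166 = 1794
Midpoint: 1794 / 2 = 897 minutes
Convert: 897 / 60 = 14 hours, 57 minutes
Result: 14:57

14:57


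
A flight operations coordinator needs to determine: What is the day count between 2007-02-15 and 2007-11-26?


Start date: 2007-02-15
End date: 2007-11-26
Feb 2007: +14 days
Mar 2007: +31 days
Apr 2007: +30 days
... (7 more months)
Total: 284 days

284


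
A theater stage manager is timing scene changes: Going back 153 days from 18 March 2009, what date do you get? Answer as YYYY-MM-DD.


Start: 2009-03-18
Subtracting 153 days
Days already passed in March: 18
After going back through March: 135 more days to subtract
February 2009: 28 days, 107 remaining
January 2009: 31 days, 76 remaining
December 2008: 31 days, 45 remaining
November 2008: 30 days, 15 remaining
Result: 2008-10-16

2008-10-16


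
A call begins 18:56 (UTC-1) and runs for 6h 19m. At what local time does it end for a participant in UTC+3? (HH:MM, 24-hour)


Start: 18:56 in UTC-1
Step 1 - add duration:
  minutes: 56 + 19 = 75 (carry 1h)
  hours: 18 + 6 + 1 = 25
  end in UTC-1: 01:15
Step 2 - convert UTC-1 -> UTC+3:
  offset difference: 3 - (-1) = 4 hours
  1 + (4) = 5 -> mod 24 = 5
Result: 05:15 in UTC+3

05:15


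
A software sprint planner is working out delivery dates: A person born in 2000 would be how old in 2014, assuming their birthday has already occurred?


Birth year: 2000
Current year: 2014
Age = current year - birth year
Age = 2014 - 2000 = 14

14


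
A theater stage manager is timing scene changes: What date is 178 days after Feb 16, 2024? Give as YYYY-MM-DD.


Start: 2024-02-16
Adding 178 days
Days remaining in February: 13
After February: 165 days still to add
March 2024: 31 days, 134 remaining
April 2024: 30 days, 104 remaining
May 2024: 31 days, 73 remaining
June 2024: 30 days, 43 remaining
Result: 2024-08-12

2024-08-12


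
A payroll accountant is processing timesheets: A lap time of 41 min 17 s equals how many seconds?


Minutes: 41
Seconds: 17
Convert minutes to seconds: 41 x 60 = 2460
Add remaining seconds: 2460 + 17 = 2477

2477


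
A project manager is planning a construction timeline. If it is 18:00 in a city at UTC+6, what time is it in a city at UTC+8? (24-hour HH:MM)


Local time: 18:00 at UTC+6 (offset 6h)
Target zone: UTC+8 (offset 8h)
Difference: 8 - (6) = 2 hours
Calculation: 18 + (2) = 20
Result: 20:00

20:00


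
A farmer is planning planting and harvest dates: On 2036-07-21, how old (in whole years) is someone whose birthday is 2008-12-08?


Birth: 2008-12-08
Reference: 2036-07-21
Year difference: 2036 - 2008 = 28
Has birthday (12-08) occurred by 07-21? No
Birthday not yet reached this year -> subtract 1
Age in full years: 27

27


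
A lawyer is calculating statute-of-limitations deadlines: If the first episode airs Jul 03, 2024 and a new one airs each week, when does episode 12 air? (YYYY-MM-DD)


First occurrence: 2024-07-03 (occurrence 1)
Each occurrence is 7 days after the previous.
Occurrence 12 is 11 weeks after the first.
11 weeks = 77 days
2024-07-03 + 77 days = 2024-09-18

2024-09-18


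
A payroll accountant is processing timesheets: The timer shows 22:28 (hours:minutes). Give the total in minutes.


Hours: 22
Minutes: 28
Convert hours to minutes: 22 x 60 = 1320
Add remaining minutes: 1320 + 28 = 1348

1348


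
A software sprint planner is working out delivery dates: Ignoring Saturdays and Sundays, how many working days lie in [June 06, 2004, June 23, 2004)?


Start: 2004-06-06 (Sunday)
End (exclusive): 2004-06-23 (Wednesday)
Total calendar days: 17
Full weeks: 17 // 7 = 2 -> 10 weekdays
Remaining 3 days starting on Sunday:
  Sun(-), Mon(w), Tue(w) -> 2 weekdays
Total business days: 10 + 2 = 12

12


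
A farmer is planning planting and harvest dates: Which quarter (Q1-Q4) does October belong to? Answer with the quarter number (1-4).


Month: October (month 10)
Q1: January-March (months 1-3)
Q2: April-June (months 4-6)
Q3: July-September (months 7-9)
Q4: October-December (months 10-12)
Month 10 falls in Q4

4


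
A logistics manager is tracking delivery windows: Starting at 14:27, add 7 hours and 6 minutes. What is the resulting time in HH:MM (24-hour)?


Start time: 14:27
Adding: 7 hours 6 minutes
Minutes: 27 + 6 = 33
Hours: 14 + 7 + 0 = 21
Result: 21:33

21:33


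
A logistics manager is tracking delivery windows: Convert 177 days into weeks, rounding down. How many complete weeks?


Total days: 177
Days per week: 7
Division: 177 / 7 = 25 remainder 2
Complete weeks: 25
Remaining days: 2

25


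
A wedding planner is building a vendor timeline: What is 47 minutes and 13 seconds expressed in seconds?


Minutes: 47
Extra seconds: 13
Seconds per minute: 60
Minutes to seconds: 47 x 60 = 2820
Total: 2820 + 13 = 2833

2833


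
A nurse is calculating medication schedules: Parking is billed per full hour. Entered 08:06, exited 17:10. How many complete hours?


Start: 08:06
End: 17:10
Hour difference: 17 - 8 = 9 hours
Minute difference: 10 - 6 = 4 minutes
Total minutes: 544
Complete hours: 544 / 60 = 9 (remainder 4)

9


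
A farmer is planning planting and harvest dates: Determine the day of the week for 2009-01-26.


Date: 2009-01-26
January 1, 2009 is a Thursday
Day of year: 26
Offset from Jan 1: 25 days
25 mod 7 = 4
Result: Monday

Monday


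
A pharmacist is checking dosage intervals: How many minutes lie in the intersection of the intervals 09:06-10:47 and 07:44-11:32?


Interval A: [546, 647] minutes from midnight
Interval B: [464, 692] minutes from midnight
Overlap start = max(546, 464) = 546
Overlap end = min(647, 692) = 647
Overlap = 647 - 546 = 101 minutes

101


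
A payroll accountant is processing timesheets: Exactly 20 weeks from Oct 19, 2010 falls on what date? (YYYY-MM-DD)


Start: 2010-10-19
Weeks to add: 20
Convert to days: 20 x 7 = 140 days
Add 140 days to 2010-10-19
Result: 2011-03-08

2011-03-08


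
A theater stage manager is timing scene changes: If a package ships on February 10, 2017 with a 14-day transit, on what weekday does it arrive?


Start: 2017-02-10 (Friday)
Step 1 - find target date: add 14 days
  2017-02-10 + 14 days = 2017-02-24
Step 2 - day of week:
  14 mod 7 = 0
  Friday + 0 days -> Friday
Result: Friday (2017-02-24)

Friday


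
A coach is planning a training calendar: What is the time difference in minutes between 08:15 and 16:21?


Start time: 08:15 = 495 minutes from midnight
End time: 16:21 = 981 minutes from midnight
Difference: 981 - 495 = 486 minutes
That is 8 hours and 6 minutes

486


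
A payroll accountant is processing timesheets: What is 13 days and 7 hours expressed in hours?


Days: 13
Extra hours: 7
Hours per day: 24
Days to hours: 13 x 24 = 312
Total: 312 + 7 = 319

319


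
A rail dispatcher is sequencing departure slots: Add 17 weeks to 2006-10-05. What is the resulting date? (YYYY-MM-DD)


Start: 2006-10-05
Weeks to add: 17
Convert to days: 17 x 7 = 119 days
Add 119 days to 2006-10-05
Result: 2007-02-01

2007-02-01


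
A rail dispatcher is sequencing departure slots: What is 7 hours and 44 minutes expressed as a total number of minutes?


Hours: 7
Minutes: 44
Convert hours to minutes: 7 x 60 = 420
Add remaining minutes: 420 + 44 = 464

464


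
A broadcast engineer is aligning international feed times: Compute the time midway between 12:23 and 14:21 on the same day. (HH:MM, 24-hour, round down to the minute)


Start time: 12:23 = 743 minutes from midnight
End time: 14:21 = 861 minutes from midnight
Sum: 743 + 861 = 1604
Midpoint: 1604 / 2 = 802 minutes
Convert: 802 / 60 = 13 hours, 22 minutes
Result: 13:22

13:22


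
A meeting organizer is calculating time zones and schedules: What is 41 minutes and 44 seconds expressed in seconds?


Minutes: 41
Extra seconds: 44
Seconds per minute: 60
Minutes to seconds: 41 x 60 = 2460
Total: 2460 + 44 = 2504

2504


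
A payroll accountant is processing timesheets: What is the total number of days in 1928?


Year: 1928
Check leap year rules:
Divisible by 4? Yes
Divisible by 100? No
1928 is a leap year
Days: 366

366


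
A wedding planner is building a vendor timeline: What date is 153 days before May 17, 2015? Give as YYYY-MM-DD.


Start: 2015-05-17
Subtracting 153 days
Days already passed in May: 17
After going back through May: 136 more days to subtract
April 2015: 30 days, 106 remaining
March 2015: 31 days, 75 remaining
February 2015: 28 days, 47 remaining
January 2015: 31 days, 16 remaining
Result: 2014-12-15

2014-12-15


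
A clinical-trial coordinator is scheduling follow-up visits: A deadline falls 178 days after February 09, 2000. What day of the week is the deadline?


Start: 2000-02-09 (Wednesday)
Step 1 - find target date: add 178 days
  2000-02-09 + 178 days = 2000-08-05
Step 2 - day of week:
  178 mod 7 = 3
  Wednesday + 3 days -> Saturday
Result: Saturday (2000-08-05)

Saturday


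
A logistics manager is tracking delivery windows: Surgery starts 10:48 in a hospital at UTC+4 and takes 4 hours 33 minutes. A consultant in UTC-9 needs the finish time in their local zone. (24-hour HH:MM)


Start: 10:48 in UTC+4
Step 1 - add duration:
  minutes: 48 + 33 = 81 (carry 1h)
  hours: 10 + 4 + 1 = 15
  end in UTC+4: 15:21
Step 2 - convert UTC+4 -> UTC-9:
  offset difference: -9 - (4) = -13 hours
  15 + (-13) = 2 -> mod 24 = 2
Result: 02:21 in UTC-9

02:21


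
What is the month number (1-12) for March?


Calendar month order:
2. February
3. March <--
4. April
March is month number 3

3


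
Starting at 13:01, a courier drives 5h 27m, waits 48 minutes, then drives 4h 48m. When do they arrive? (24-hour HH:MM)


Depart: 13:01
Leg 1: +327 min -> 18:28
Layover: +48 min -> 19:16
Leg 2: +288 min -> 00:04
Total travel: 663 minutes = 11h 3m
Arrival: 00:04

00:04


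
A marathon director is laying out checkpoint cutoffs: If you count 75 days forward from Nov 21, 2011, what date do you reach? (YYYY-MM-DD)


Start: 2011-11-21
Adding 75 days
Days remaining in November: 9
After November: 66 days still to add
December 2011: 31 days, 35 remaining
January 2012: 31 days, 4 remaining
February 2012 has 29 days, need 4
Result: 2012-02-04

2012-02-04


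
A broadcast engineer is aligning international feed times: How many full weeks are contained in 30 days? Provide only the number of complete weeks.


Total days: 30
Days per week: 7
Division: 30 / 7 = 4 remainder 2
Complete weeks: 4
Remaining days: 2

4


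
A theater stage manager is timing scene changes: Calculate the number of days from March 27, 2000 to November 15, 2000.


Start date: 2000-03-27
End date: 2000-11-15
Mar 2000: +5 days
Apr 2000: +30 days
May 2000: +31 days
... (6 more months)
Total: 233 days

233


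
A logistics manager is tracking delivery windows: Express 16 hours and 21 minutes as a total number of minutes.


Hours: 16
Extra minutes: 21
Minutes per hour: 60
Hours to minutes: 16 x 60 = 960
Total: 960 + 21 = 981

981


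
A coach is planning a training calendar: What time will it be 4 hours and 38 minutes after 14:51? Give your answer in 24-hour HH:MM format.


Start time: 14:51
Adding: 4 hours 38 minutes
Minutes: 51 + 38 = 89
Minute overflow: 89 >= 60, so carry 1 hour, minutes = 29
Hours: 14 + 4 + 1 = 19
Result: 19:29

19:29


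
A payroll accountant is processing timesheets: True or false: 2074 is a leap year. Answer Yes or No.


Year: 2074
Divisible by 4? 2074 / 4 = 518.5 -> No
Not divisible by 4, so NOT a leap year

No


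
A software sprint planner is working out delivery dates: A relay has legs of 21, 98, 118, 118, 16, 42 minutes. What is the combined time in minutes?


Durations: 21, 98, 118, 118, 16, 42
Running sum: 21
+ 98 = 119
+ 118 = 237
+ 118 = 355
+ 16 = 371
+ 42 = 413
Total duration: 413 minutes
That is 6 hours and 53 minutes

413


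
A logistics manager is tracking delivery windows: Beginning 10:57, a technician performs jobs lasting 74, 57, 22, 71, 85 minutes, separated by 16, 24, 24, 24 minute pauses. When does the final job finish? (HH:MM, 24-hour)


Start: 10:57 = 657 min from midnight
  after task 1 (74 min): 12:11
  after break (16 min): 12:27
  after task 2 (57 min): 13:24
  after break (24 min): 13:48
  after task 3 (22 min): 14:10
  after break (24 min): 14:34
  after task 4 (71 min): 15:45
  after break (24 min): 16:09
  after task 5 (85 min): 17:34
Total elapsed: 397 minutes
End time: 17:34

17:34


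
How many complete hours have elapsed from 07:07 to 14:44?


Start: 07:07
End: 14:44
Hour difference: 14 - 7 = 7 hours
Minute difference: 44 - 7 = 37 minutes
Total minutes: 457
Complete hours: 457 / 60 = 7 (remainder 37)

7


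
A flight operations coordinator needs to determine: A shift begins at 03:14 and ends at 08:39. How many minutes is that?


Start time: 03:14 = 194 minutes from midnight
End time: 08:39 = 519 minutes from midnight
Difference: 519 - 194 = 325 minutes
That is 5 hours and 25 minutes

325


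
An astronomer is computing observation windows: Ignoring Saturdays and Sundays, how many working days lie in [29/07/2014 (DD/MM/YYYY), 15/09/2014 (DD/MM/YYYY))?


Start: 2014-07-29 (Tuesday)
End (exclusive): 2014-09-15 (Monday)
Total calendar days: 48
Full weeks: 48 // 7 = 6 -> 30 weekdays
Remaining 6 days starting on Tuesday:
  Tue(w), Wed(w), Thu(w), Fri(w), Sat(-), Sun(-) -> 4 weekdays
Total business days: 30 + 4 = 34

34


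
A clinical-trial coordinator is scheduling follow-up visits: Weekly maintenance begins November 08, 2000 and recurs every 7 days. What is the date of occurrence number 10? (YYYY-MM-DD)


First occurrence: 2000-11-08 (occurrence 1)
Each occurrence is 7 days after the previous.
Occurrence 10 is 9 weeks after the first.
9 weeks = 63 days
2000-11-08 + 63 days = 2001-01-10

2001-01-10


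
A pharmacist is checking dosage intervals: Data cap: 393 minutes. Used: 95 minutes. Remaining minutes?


Total budget: 393 minutes
Time used: 95 minutes
Remaining: 393 - 95 = 298 minutes
Percent used: 24.2%
Percent remaining: 75.8%

298


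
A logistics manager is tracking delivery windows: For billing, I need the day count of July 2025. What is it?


Month: July
Year: 2025
July is a 31-day month
Total: 31 days

31


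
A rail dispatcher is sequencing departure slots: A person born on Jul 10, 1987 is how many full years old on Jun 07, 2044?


Birth: 1987-07-10
Reference: 2044-06-07
Year difference: 2044 - 1987 = 57
Has birthday (07-10) occurred by 06-07? No
Birthday not yet reached this year -> subtract 1
Age in full years: 56

56


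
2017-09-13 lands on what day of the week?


Date: 2017-09-13
January 1, 2017 is a Sunday
Day of year: 256
Offset from Jan 1: 255 days
255 mod 7 = 3
Result: Wednesday

Wednesday


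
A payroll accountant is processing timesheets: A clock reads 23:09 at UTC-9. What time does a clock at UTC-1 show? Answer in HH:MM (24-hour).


Local time: 23:09 at UTC-9 (offset -9h)
Target zone: UTC-1 (offset -1h)
Difference: -1 - (-9) = 8 hours
Calculation: 23 + (8) = 31
Wraparound: (31) mod 24 = 7
Result: 07:09

07:09


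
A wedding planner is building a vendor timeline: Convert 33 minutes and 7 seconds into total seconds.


Minutes: 33
Seconds: 7
Convert minutes to seconds: 33 x 60 = 1980
Add remaining seconds: 1980 + 7 = 1987

1987


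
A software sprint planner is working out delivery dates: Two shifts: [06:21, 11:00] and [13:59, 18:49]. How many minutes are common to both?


Interval A: [381, 660] minutes from midnight
Interval B: [839, 1129] minutes from midnight
Overlap start = max(381, 839) = 839
Overlap end = min(660, 1129) = 660
End <= start, so the intervals do not overlap: 0 minutes

0


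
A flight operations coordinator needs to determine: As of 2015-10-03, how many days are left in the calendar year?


Start: October 03, 2015
End: December 31, 2015
Days left in October: 28
November: 30
December: 31
Sum of remaining months: 61
Total: 28 + 61 = 89

89


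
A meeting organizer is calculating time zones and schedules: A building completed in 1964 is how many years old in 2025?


Birth year: 1964
Current year: 2025
Age = current year - birth year
Age = 2025 - 1964 = 61

61


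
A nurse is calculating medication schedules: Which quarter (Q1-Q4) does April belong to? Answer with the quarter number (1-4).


Month: April (month 4)
Q1: January-March (months 1-3)
Q2: April-June (months 4-6)
Q3: July-September (months 7-9)
Q4: October-December (months 10-12)
Month 4 falls in Q2

2


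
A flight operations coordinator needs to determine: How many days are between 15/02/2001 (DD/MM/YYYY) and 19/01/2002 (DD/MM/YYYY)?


Start date: 2001-02-15
End date: 2002-01-19
Feb 2001: +14 days
Mar 2001: +31 days
Apr 2001: +30 days
... (9 more months)
Total: 338 days

338


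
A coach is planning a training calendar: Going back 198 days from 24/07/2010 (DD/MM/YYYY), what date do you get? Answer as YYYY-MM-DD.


Start: 2010-07-24
Subtracting 198 days
Days already passed in July: 24
After going back through July: 174 more days to subtract
June 2010: 30 days, 144 remaining
May 2010: 31 days, 113 remaining
April 2010: 30 days, 83 remaining
March 2010: 31 days, 52 remaining
Result: 2010-01-07

2010-01-07


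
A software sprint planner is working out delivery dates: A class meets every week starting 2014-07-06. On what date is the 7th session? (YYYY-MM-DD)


First occurrence: 2014-07-06 (occurrence 1)
Each occurrence is 7 days after the previous.
Occurrence 7 is 6 weeks after the first.
6 weeks = 42 days
2014-07-06 + 42 days = 2014-08-17

2014-08-17


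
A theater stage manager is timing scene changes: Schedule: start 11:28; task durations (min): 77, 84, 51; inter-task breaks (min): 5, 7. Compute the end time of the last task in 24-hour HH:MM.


Start: 11:28 = 688 min from midnight
  after task 1 (77 min): 12:45
  after break (5 min): 12:50
  after task 2 (84 min): 14:14
  after break (7 min): 14:21
  after task 3 (51 min): 15:12
Total elapsed: 224 minutes
End time: 15:12

15:12


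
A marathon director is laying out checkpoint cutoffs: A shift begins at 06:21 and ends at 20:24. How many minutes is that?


Start time: 06:21 = 381 minutes from midnight
End time: 20:24 = 1224 minutes from midnight
Difference: 1224 - 381 = 843 minutes
That is 14 hours and 3 minutes

843


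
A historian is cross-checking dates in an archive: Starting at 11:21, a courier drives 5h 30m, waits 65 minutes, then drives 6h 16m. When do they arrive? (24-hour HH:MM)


Depart: 11:21
Leg 1: +330 min -> 16:51
Layover: +65 min -> 17:56
Leg 2: +376 min -> 00:12
Total travel: 771 minutes = 12h 51m
Arrival: 00:12

00:12


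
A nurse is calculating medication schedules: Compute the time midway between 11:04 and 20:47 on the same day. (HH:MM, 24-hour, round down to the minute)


Start time: 11:04 = 664 minutes from midnight
End time: 20:47 = 1247 minutes from midnight
Sum: 664 + 1247 = 1911
Midpoint: 1911 / 2 = 955 minutes
Convert: 955 / 60 = 15 hours, 55 minutes
Result: 15:55

15:55


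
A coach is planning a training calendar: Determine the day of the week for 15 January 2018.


Date: 2018-01-15
January 1, 2018 is a Monday
Day of year: 15
Offset from Jan 1: 14 days
14 mod 7 = 0
Result: Monday

Monday


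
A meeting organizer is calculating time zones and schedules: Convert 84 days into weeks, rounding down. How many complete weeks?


Total days: 84
Days per week: 7
Division: 84 / 7 = 12 remainder 0
Complete weeks: 12
Remaining days: 0

12


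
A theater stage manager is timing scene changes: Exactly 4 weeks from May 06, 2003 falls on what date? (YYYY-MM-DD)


Start: 2003-05-06
Weeks to add: 4
Convert to days: 4 x 7 = 28 days
Add 28 days to 2003-05-06
Result: 2003-06-03

2003-06-03


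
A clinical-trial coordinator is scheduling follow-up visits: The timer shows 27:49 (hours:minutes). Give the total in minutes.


Hours: 27
Minutes: 49
Convert hours to minutes: 27 x 60 = 1620
Add remaining minutes: 1620 + 49 = 1669

1669


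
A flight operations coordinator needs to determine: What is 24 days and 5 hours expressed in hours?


Days: 24
Extra hours: 5
Hours per day: 24
Days to hours: 24 x 24 = 576
Total: 576 + 5 = 581

581


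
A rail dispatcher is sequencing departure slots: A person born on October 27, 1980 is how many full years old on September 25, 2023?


Birth: 1980-10-27
Reference: 2023-09-25
Year difference: 2023 - 1980 = 43
Has birthday (10-27) occurred by 09-25? No
Birthday not yet reached this year -> subtract 1
Age in full years: 42

42


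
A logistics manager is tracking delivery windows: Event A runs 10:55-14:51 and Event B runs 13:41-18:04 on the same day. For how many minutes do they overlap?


Interval A: [655, 891] minutes from midnight
Interval B: [821, 1084] minutes from midnight
Overlap start = max(655, 821) = 821
Overlap end = min(891, 1084) = 891
Overlap = 891 - 821 = 70 minutes

70


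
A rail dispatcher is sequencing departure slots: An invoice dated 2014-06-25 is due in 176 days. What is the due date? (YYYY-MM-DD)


Start: 2014-06-25
Adding 176 days
Days remaining in June: 5
After June: 171 days still to add
July 2014: 31 days, 140 remaining
August 2014: 31 days, 109 remaining
September 2014: 30 days, 79 remaining
October 2014: 31 days, 48 remaining
Result: 2014-12-18

2014-12-18


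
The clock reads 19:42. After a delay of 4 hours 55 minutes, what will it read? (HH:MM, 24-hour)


Start time: 19:42
Adding: 4 hours 55 minutes
Minutes: 42 + 55 = 97
Minute overflow: 97 >= 60, so carry 1 hour, minutes = 37
Hours: 19 + 4 + 1 = 24
Hour wraparound: 24 mod 24 = 0
Result: 00:37

00:37
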